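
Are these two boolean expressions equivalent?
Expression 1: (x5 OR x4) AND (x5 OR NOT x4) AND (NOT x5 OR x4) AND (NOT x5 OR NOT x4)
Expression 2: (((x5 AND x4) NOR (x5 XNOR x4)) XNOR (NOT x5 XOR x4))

Yes, they are equivalent — the two output columns agree on all 4 assignments:
x5 | x4 | Expression 1 | Expression 2
-------------------------------------
0 | 0 | 0 | 0
0 | 1 | 0 | 0
1 | 0 | 0 | 0
1 | 1 | 0 | 0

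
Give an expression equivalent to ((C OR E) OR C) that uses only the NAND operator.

((((C NAND C) NAND (E NAND E)) NAND ((C NAND C) NAND (E NAND E))) NAND (C NAND C))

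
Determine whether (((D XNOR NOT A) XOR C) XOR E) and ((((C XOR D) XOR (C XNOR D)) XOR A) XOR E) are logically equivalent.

No. Counterexample: with C=0, A=0, D=0, E=0, Expression 1 = 0 but Expression 2 = 1.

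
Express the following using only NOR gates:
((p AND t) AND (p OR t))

((((p NOR p) NOR (t NOR t)) NOR ((p NOR p) NOR (t NOR t))) NOR (((p NOR t) NOR (p NOR t)) NOR ((p NOR t) NOR (p NOR t))))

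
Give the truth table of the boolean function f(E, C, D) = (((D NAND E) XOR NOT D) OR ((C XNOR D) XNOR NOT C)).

E | C | D | Output
------------------
0 | 0 | 0 | 1
0 | 0 | 1 | 1
0 | 1 | 0 | 1
0 | 1 | 1 | 1
1 | 0 | 0 | 1
1 | 0 | 1 | 0
1 | 1 | 0 | 1
1 | 1 | 1 | 0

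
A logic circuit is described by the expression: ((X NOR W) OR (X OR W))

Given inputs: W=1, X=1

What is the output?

Substituting: ((1 NOR 1) OR (1 OR 1))
= 1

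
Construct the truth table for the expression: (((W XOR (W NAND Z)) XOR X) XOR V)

Z | X | V | W | Output
----------------------
0 | 0 | 0 | 0 | 1
0 | 0 | 0 | 1 | 0
0 | 0 | 1 | 0 | 0
0 | 0 | 1 | 1 | 1
0 | 1 | 0 | 0 | 0
0 | 1 | 0 | 1 | 1
0 | 1 | 1 | 0 | 1
0 | 1 | 1 | 1 | 0
1 | 0 | 0 | 0 | 1
1 | 0 | 0 | 1 | 1
1 | 0 | 1 | 0 | 0
1 | 0 | 1 | 1 | 0
1 | 1 | 0 | 0 | 0
1 | 1 | 0 | 1 | 0
1 | 1 | 1 | 0 | 1
1 | 1 | 1 | 1 | 1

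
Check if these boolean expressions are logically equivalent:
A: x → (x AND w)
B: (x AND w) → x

No, Converse is not equivalent to original (counterexample: w=0, x=1)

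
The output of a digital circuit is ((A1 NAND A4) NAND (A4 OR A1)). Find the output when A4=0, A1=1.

Substituting: ((1 NAND 0) NAND (0 OR 1))
= 0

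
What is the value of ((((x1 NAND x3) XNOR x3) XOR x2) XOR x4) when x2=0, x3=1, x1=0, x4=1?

Substituting: ((((0 NAND 1) XNOR 1) XOR 0) XOR 1)
= 0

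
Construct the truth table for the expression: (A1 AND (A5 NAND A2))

A5 | A2 | A1 | Output
---------------------
0 | 0 | 0 | 0
0 | 0 | 1 | 1
0 | 1 | 0 | 0
0 | 1 | 1 | 1
1 | 0 | 0 | 0
1 | 0 | 1 | 1
1 | 1 | 0 | 0
1 | 1 | 1 | 0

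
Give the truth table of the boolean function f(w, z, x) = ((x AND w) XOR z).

w | z | x | Output
------------------
0 | 0 | 0 | 0
0 | 0 | 1 | 0
0 | 1 | 0 | 1
0 | 1 | 1 | 1
1 | 0 | 0 | 0
1 | 0 | 1 | 1
1 | 1 | 0 | 1
1 | 1 | 1 | 0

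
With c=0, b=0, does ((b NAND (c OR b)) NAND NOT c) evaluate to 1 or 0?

Substituting: ((0 NAND (0 OR 0)) NAND NOT 0)
= 0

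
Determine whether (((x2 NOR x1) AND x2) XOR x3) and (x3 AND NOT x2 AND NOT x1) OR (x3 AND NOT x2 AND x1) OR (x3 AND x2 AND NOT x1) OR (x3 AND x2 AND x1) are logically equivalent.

Yes, they are equivalent — the two output columns agree on all 8 assignments:
x3 | x2 | x1 | Expression 1 | Expression 2
------------------------------------------
0 | 0 | 0 | 0 | 0
0 | 0 | 1 | 0 | 0
0 | 1 | 0 | 0 | 0
0 | 1 | 1 | 0 | 0
1 | 0 | 0 | 1 | 1
1 | 0 | 1 | 1 | 1
1 | 1 | 0 | 1 | 1
1 | 1 | 1 | 1 | 1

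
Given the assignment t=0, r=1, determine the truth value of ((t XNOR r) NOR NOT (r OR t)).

Substituting: ((0 XNOR 1) NOR NOT (1 OR 0))
= 1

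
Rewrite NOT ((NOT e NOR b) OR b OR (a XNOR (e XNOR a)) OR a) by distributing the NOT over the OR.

NOT (NOT e NOR b) AND NOT b AND NOT (a XNOR (e XNOR a)) AND NOT a
De Morgan's: NOT(OR of terms) = AND of negations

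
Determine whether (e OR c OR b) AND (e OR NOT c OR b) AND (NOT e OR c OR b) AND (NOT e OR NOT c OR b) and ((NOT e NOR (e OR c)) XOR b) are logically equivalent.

Yes, they are equivalent — the two output columns agree on all 8 assignments:
e | c | b | Expression 1 | Expression 2
---------------------------------------
0 | 0 | 0 | 0 | 0
0 | 0 | 1 | 1 | 1
0 | 1 | 0 | 0 | 0
0 | 1 | 1 | 1 | 1
1 | 0 | 0 | 0 | 0
1 | 0 | 1 | 1 | 1
1 | 1 | 0 | 0 | 0
1 | 1 | 1 | 1 | 1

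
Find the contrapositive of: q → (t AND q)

Contrapositive: NOT (t AND q) → NOT q
Note: A statement and its contrapositive are logically equivalent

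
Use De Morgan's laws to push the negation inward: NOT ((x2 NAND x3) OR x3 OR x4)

NOT (x2 NAND x3) AND NOT x3 AND NOT x4
De Morgan's: NOT(OR of terms) = AND of negations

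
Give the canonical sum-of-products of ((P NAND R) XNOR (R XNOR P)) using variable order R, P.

Σm(0) = (NOT R AND NOT P)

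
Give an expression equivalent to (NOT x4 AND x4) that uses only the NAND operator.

(((x4 NAND x4) NAND x4) NAND ((x4 NAND x4) NAND x4))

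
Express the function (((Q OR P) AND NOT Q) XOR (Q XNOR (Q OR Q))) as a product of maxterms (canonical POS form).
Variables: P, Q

ΠM(2) = (NOT P OR Q)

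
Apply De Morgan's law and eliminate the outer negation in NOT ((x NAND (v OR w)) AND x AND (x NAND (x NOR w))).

NOT (x NAND (v OR w)) OR NOT x OR NOT (x NAND (x NOR w))
De Morgan's: NOT(AND of terms) = OR of negations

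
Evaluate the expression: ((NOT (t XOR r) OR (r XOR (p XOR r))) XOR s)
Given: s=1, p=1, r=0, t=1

Substituting: ((NOT (1 XOR 0) OR (0 XOR (1 XOR 0))) XOR 1)
= 0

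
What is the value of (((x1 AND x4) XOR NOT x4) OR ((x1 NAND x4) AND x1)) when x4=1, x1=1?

Substituting: (((1 AND 1) XOR NOT 1) OR ((1 NAND 1) AND 1))
= 1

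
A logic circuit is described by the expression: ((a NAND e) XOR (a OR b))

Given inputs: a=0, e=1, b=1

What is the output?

Substituting: ((0 NAND 1) XOR (0 OR 1))
= 0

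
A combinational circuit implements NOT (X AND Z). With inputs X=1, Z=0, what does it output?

Substituting: NOT (1 AND 0)
= 1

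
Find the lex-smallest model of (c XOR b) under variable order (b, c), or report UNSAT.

b=0, c=1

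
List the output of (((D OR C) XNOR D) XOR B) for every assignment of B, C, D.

B | C | D | Output
------------------
0 | 0 | 0 | 1
0 | 0 | 1 | 1
0 | 1 | 0 | 0
0 | 1 | 1 | 1
1 | 0 | 0 | 0
1 | 0 | 1 | 0
1 | 1 | 0 | 1
1 | 1 | 1 | 0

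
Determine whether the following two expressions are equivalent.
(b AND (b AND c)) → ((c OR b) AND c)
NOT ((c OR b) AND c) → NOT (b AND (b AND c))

Yes, Contrapositive is always equivalent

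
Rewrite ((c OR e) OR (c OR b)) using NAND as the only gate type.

((((c NAND c) NAND (e NAND e)) NAND ((c NAND c) NAND (e NAND e))) NAND (((c NAND c) NAND (b NAND b)) NAND ((c NAND c) NAND (b NAND b))))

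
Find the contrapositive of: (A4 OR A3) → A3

Contrapositive: NOT A3 → NOT (A4 OR A3)
Note: A statement and its contrapositive are logically equivalent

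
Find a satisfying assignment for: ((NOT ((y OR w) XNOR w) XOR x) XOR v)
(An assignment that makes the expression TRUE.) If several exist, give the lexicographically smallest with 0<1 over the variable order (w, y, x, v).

w=0, y=0, x=0, v=1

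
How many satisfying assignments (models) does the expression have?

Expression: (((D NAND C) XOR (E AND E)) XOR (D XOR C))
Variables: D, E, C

Satisfying assignments: (0,0,0), (0,1,1), (1,1,0), (1,1,1)
Count: 4 out of 8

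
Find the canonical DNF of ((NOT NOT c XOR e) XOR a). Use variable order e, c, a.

(NOT e AND NOT c AND a) OR (NOT e AND c AND NOT a) OR (e AND NOT c AND NOT a) OR (e AND c AND a)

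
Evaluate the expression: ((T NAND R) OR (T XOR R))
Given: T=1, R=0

Substituting: ((1 NAND 0) OR (1 XOR 0))
= 1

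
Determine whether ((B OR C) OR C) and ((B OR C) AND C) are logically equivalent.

No. Counterexample: with B=1, C=0, Expression 1 = 1 but Expression 2 = 0.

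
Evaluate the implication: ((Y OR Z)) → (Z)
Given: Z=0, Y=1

Antecedent ((Y OR Z)) = 1; consequent (Z) = 0.
1 → 0 = 0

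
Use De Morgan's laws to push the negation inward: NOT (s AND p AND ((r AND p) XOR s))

NOT s OR NOT p OR NOT ((r AND p) XOR s)
De Morgan's: NOT(AND of terms) = OR of negations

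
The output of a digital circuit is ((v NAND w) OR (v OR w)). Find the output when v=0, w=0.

Substituting: ((0 NAND 0) OR (0 OR 0))
= 1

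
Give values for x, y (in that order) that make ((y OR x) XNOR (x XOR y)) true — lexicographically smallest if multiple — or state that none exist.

x=0, y=0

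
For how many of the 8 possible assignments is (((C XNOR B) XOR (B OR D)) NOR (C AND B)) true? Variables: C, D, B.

Satisfying assignments: (0,1,0), (1,0,0)
Count: 2 out of 8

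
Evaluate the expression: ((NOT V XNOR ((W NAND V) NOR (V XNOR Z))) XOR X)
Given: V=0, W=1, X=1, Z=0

Substituting: ((NOT 0 XNOR ((1 NAND 0) NOR (0 XNOR 0))) XOR 1)
= 1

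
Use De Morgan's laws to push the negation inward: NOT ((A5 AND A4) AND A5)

NOT (A5 AND A4) OR NOT A5
De Morgan's: NOT(AND of terms) = OR of negations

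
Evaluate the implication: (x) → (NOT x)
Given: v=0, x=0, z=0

Antecedent (x) = 0; consequent (NOT x) = 1.
0 → 1 = 1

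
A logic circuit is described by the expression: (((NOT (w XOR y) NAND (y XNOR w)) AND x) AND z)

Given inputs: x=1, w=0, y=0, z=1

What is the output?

Substituting: (((NOT (0 XOR 0) NAND (0 XNOR 0)) AND 1) AND 1)
= 0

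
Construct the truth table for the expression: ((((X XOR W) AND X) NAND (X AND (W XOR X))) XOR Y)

X | Y | W | Output
------------------
0 | 0 | 0 | 1
0 | 0 | 1 | 1
0 | 1 | 0 | 0
0 | 1 | 1 | 0
1 | 0 | 0 | 0
1 | 0 | 1 | 1
1 | 1 | 0 | 1
1 | 1 | 1 | 0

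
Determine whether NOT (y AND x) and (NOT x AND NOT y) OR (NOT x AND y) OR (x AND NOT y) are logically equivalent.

Yes, they are equivalent — the two output columns agree on all 4 assignments:
x | y | Expression 1 | Expression 2
-----------------------------------
0 | 0 | 1 | 1
0 | 1 | 1 | 1
1 | 0 | 1 | 1
1 | 1 | 0 | 0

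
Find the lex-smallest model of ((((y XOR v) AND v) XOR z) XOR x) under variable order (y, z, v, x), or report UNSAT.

y=0, z=0, v=0, x=1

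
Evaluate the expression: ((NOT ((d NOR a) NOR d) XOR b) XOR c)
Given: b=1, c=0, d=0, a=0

Substituting: ((NOT ((0 NOR 0) NOR 0) XOR 1) XOR 0)
= 0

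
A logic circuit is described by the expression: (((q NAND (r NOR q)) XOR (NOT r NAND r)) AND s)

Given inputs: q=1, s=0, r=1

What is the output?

Substituting: (((1 NAND (1 NOR 1)) XOR (NOT 1 NAND 1)) AND 0)
= 0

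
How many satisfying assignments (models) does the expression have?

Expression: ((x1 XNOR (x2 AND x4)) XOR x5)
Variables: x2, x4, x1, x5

Satisfying assignments: (0,0,0,0), (0,0,1,1), (0,1,0,0), (0,1,1,1), (1,0,0,0), (1,0,1,1), (1,1,0,1), (1,1,1,0)
Count: 8 out of 16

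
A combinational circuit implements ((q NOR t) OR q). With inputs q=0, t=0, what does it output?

Substituting: ((0 NOR 0) OR 0)
= 1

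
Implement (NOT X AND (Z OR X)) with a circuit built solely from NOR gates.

(((X NOR X) NOR (X NOR X)) NOR (((Z NOR X) NOR (Z NOR X)) NOR ((Z NOR X) NOR (Z NOR X))))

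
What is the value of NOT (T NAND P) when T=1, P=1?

Substituting: NOT (1 NAND 1)
= 1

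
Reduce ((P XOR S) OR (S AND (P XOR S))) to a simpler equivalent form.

By absorption (E OR (E AND v) = E):
= (P XOR S)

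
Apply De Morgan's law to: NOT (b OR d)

NOT b AND NOT d
De Morgan's: NOT(OR of terms) = AND of negations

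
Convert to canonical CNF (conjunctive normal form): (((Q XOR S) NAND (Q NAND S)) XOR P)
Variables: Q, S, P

(Q OR S OR NOT P) AND (Q OR NOT S OR P) AND (NOT Q OR S OR P) AND (NOT Q OR NOT S OR NOT P)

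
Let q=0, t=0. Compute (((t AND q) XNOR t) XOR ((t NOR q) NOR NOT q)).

Substituting: (((0 AND 0) XNOR 0) XOR ((0 NOR 0) NOR NOT 0))
= 1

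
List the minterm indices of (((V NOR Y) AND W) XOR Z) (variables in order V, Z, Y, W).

Σm(1, 4, 6, 7, 12, 13, 14, 15) = (NOT V AND NOT Z AND NOT Y AND W) OR (NOT V AND Z AND NOT Y AND NOT W) OR (NOT V AND Z AND Y AND NOT W) OR (NOT V AND Z AND Y AND W) OR (V AND Z AND NOT Y AND NOT W) OR (V AND Z AND NOT Y AND W) OR (V AND Z AND Y AND NOT W) OR (V AND Z AND Y AND W)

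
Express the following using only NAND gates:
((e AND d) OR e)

((((e NAND d) NAND (e NAND d)) NAND ((e NAND d) NAND (e NAND d))) NAND (e NAND e))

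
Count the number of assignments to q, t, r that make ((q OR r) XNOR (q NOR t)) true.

Satisfying assignments: (0,0,1), (0,1,0)
Count: 2 out of 8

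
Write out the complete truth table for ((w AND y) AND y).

w | y | Output
--------------
0 | 0 | 0
0 | 1 | 0
1 | 0 | 0
1 | 1 | 1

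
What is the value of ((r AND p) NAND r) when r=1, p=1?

Substituting: ((1 AND 1) NAND 1)
= 0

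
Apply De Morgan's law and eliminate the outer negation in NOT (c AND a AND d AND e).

NOT c OR NOT a OR NOT d OR NOT e
De Morgan's: NOT(AND of terms) = OR of negations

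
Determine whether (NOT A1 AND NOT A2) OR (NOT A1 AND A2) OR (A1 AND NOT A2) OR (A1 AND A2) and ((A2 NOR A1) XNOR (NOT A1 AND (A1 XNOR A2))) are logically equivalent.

Yes, they are equivalent — the two output columns agree on all 4 assignments:
A1 | A2 | Expression 1 | Expression 2
-------------------------------------
0 | 0 | 1 | 1
0 | 1 | 1 | 1
1 | 0 | 1 | 1
1 | 1 | 1 | 1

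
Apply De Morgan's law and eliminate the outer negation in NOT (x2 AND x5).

NOT x2 OR NOT x5
De Morgan's: NOT(AND of terms) = OR of negations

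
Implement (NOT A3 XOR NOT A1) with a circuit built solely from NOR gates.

(((((A3 NOR A3) NOR (A1 NOR A1)) NOR ((A3 NOR A3) NOR (A1 NOR A1))) NOR (((A3 NOR A3) NOR (A1 NOR A1)) NOR ((A3 NOR A3) NOR (A1 NOR A1)))) NOR (((((A3 NOR A3) NOR (A3 NOR A3)) NOR ((A1 NOR A1) NOR (A1 NOR A1))) NOR (((A3 NOR A3) NOR (A3 NOR A3)) NOR ((A1 NOR A1) NOR (A1 NOR A1)))) NOR ((((A3 NOR A3) NOR (A3 NOR A3)) NOR ((A1 NOR A1) NOR (A1 NOR A1))) NOR (((A3 NOR A3) NOR (A3 NOR A3)) NOR ((A1 NOR A1) NOR (A1 NOR A1))))))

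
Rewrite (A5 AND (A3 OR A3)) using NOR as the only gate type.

((A5 NOR A5) NOR (((A3 NOR A3) NOR (A3 NOR A3)) NOR ((A3 NOR A3) NOR (A3 NOR A3))))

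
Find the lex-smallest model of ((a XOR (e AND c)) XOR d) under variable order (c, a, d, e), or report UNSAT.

c=0, a=0, d=1, e=0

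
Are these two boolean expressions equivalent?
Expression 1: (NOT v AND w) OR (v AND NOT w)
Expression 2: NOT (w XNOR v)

Yes, they are equivalent — the two output columns agree on all 4 assignments:
v | w | Expression 1 | Expression 2
-----------------------------------
0 | 0 | 0 | 0
0 | 1 | 1 | 1
1 | 0 | 1 | 1
1 | 1 | 0 | 0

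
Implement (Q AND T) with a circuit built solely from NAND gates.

((Q NAND T) NAND (Q NAND T))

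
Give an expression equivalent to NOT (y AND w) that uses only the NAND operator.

(((y NAND w) NAND (y NAND w)) NAND ((y NAND w) NAND (y NAND w)))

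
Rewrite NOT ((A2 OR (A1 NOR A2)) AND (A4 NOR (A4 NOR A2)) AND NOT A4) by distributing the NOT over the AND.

NOT (A2 OR (A1 NOR A2)) OR NOT (A4 NOR (A4 NOR A2)) OR A4
De Morgan's: NOT(AND of terms) = OR of negations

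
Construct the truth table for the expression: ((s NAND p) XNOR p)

p | s | Output
--------------
0 | 0 | 0
0 | 1 | 0
1 | 0 | 1
1 | 1 | 0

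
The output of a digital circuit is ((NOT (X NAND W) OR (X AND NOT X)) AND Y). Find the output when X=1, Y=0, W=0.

Substituting: ((NOT (1 NAND 0) OR (1 AND NOT 1)) AND 0)
= 0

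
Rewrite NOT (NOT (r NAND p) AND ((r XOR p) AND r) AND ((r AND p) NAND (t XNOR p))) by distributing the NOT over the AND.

(r NAND p) OR NOT ((r XOR p) AND r) OR NOT ((r AND p) NAND (t XNOR p))
De Morgan's: NOT(AND of terms) = OR of negations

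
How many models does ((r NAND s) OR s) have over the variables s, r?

Satisfying assignments: (0,0), (0,1), (1,0), (1,1)
Count: 4 out of 4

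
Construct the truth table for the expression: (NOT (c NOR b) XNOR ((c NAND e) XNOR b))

c | b | e | Output
------------------
0 | 0 | 0 | 1
0 | 0 | 1 | 1
0 | 1 | 0 | 1
0 | 1 | 1 | 1
1 | 0 | 0 | 0
1 | 0 | 1 | 1
1 | 1 | 0 | 1
1 | 1 | 1 | 0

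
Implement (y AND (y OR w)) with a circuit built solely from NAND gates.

((y NAND ((y NAND y) NAND (w NAND w))) NAND (y NAND ((y NAND y) NAND (w NAND w))))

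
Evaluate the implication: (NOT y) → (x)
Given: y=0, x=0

Antecedent (NOT y) = 1; consequent (x) = 0.
1 → 0 = 0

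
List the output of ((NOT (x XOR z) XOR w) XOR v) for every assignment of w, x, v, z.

w | x | v | z | Output
----------------------
0 | 0 | 0 | 0 | 1
0 | 0 | 0 | 1 | 0
0 | 0 | 1 | 0 | 0
0 | 0 | 1 | 1 | 1
0 | 1 | 0 | 0 | 0
0 | 1 | 0 | 1 | 1
0 | 1 | 1 | 0 | 1
0 | 1 | 1 | 1 | 0
1 | 0 | 0 | 0 | 0
1 | 0 | 0 | 1 | 1
1 | 0 | 1 | 0 | 1
1 | 0 | 1 | 1 | 0
1 | 1 | 0 | 0 | 1
1 | 1 | 0 | 1 | 0
1 | 1 | 1 | 0 | 0
1 | 1 | 1 | 1 | 1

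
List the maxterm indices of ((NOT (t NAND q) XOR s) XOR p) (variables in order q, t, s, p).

ΠM(0, 3, 4, 7, 8, 11, 13, 14) = (q OR t OR s OR p) AND (q OR t OR NOT s OR NOT p) AND (q OR NOT t OR s OR p) AND (q OR NOT t OR NOT s OR NOT p) AND (NOT q OR t OR s OR p) AND (NOT q OR t OR NOT s OR NOT p) AND (NOT q OR NOT t OR s OR NOT p) AND (NOT q OR NOT t OR NOT s OR p)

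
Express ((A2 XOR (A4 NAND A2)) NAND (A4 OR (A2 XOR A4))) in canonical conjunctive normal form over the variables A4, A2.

(NOT A4 OR A2) AND (NOT A4 OR NOT A2)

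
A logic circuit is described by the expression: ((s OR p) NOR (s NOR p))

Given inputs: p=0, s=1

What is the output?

Substituting: ((1 OR 0) NOR (1 NOR 0))
= 0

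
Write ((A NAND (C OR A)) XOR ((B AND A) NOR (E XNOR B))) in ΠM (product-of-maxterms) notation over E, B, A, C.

ΠM(2, 3, 4, 5, 6, 7, 8, 9, 14, 15) = (E OR B OR NOT A OR C) AND (E OR B OR NOT A OR NOT C) AND (E OR NOT B OR A OR C) AND (E OR NOT B OR A OR NOT C) AND (E OR NOT B OR NOT A OR C) AND (E OR NOT B OR NOT A OR NOT C) AND (NOT E OR B OR A OR C) AND (NOT E OR B OR A OR NOT C) AND (NOT E OR NOT B OR NOT A OR C) AND (NOT E OR NOT B OR NOT A OR NOT C)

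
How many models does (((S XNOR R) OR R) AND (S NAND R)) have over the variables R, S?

Satisfying assignments: (0,0), (1,0)
Count: 2 out of 4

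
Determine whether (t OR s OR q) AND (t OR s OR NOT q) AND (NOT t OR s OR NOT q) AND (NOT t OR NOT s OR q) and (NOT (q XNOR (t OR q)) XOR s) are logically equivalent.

Yes, they are equivalent — the two output columns agree on all 8 assignments:
t | s | q | Expression 1 | Expression 2
---------------------------------------
0 | 0 | 0 | 0 | 0
0 | 0 | 1 | 0 | 0
0 | 1 | 0 | 1 | 1
0 | 1 | 1 | 1 | 1
1 | 0 | 0 | 1 | 1
1 | 0 | 1 | 0 | 0
1 | 1 | 0 | 0 | 0
1 | 1 | 1 | 1 | 1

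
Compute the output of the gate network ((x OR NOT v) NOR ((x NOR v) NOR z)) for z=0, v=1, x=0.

Substituting: ((0 OR NOT 1) NOR ((0 NOR 1) NOR 0))
= 0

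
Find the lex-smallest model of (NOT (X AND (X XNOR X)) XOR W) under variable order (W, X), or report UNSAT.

W=0, X=0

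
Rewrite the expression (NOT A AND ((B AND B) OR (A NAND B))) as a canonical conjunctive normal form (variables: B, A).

(B OR NOT A) AND (NOT B OR NOT A)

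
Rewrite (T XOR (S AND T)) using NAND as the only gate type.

((T NAND (T NAND ((S NAND T) NAND (S NAND T)))) NAND (((S NAND T) NAND (S NAND T)) NAND (T NAND ((S NAND T) NAND (S NAND T)))))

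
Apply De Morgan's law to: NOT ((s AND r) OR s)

NOT (s AND r) AND NOT s
De Morgan's: NOT(OR of terms) = AND of negations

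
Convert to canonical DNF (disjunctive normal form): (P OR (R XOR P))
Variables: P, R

(NOT P AND R) OR (P AND NOT R) OR (P AND R)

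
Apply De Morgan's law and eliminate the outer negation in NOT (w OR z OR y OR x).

NOT w AND NOT z AND NOT y AND NOT x
De Morgan's: NOT(OR of terms) = AND of negations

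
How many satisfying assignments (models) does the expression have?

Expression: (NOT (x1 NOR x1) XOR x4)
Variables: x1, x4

Satisfying assignments: (0,1), (1,0)
Count: 2 out of 4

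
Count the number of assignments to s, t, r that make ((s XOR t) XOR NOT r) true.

Satisfying assignments: (0,0,0), (0,1,1), (1,0,1), (1,1,0)
Count: 4 out of 8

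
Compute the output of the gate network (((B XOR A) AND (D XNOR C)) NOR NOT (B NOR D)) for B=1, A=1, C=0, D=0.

Substituting: (((1 XOR 1) AND (0 XNOR 0)) NOR NOT (1 NOR 0))
= 0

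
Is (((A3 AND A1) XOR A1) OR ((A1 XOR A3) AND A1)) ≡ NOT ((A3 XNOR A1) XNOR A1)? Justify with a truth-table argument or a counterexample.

No. Counterexample: with A1=0, A3=0, Expression 1 = 0 but Expression 2 = 1.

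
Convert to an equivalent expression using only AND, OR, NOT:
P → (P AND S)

NOT P OR (P AND S)
(Implication elimination: A → B = NOT A OR B)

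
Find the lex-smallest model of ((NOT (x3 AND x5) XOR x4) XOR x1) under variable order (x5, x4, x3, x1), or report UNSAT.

x5=0, x4=0, x3=0, x1=0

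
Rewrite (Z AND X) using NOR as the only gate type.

((Z NOR Z) NOR (X NOR X))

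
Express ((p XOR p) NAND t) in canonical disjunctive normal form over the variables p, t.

(NOT p AND NOT t) OR (NOT p AND t) OR (p AND NOT t) OR (p AND t)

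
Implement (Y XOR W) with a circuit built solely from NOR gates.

((((Y NOR W) NOR (Y NOR W)) NOR ((Y NOR W) NOR (Y NOR W))) NOR ((((Y NOR Y) NOR (W NOR W)) NOR ((Y NOR Y) NOR (W NOR W))) NOR (((Y NOR Y) NOR (W NOR W)) NOR ((Y NOR Y) NOR (W NOR W)))))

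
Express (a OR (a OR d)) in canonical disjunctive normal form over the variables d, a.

(NOT d AND a) OR (d AND NOT a) OR (d AND a)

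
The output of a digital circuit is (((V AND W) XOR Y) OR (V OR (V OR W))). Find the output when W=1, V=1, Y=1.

Substituting: (((1 AND 1) XOR 1) OR (1 OR (1 OR 1)))
= 1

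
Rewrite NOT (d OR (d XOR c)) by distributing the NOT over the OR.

NOT d AND NOT (d XOR c)
De Morgan's: NOT(OR of terms) = AND of negations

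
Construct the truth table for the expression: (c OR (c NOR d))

c | d | Output
--------------
0 | 0 | 1
0 | 1 | 0
1 | 0 | 1
1 | 1 | 1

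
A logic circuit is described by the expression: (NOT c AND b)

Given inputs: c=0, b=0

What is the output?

Substituting: (NOT 0 AND 0)
= 0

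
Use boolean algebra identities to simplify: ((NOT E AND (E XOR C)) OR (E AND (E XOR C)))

By distribution ((E AND v) OR (E AND NOT v) = E):
= (E XOR C)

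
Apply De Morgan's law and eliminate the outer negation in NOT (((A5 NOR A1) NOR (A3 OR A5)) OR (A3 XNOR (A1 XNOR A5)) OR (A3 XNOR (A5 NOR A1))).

NOT ((A5 NOR A1) NOR (A3 OR A5)) AND NOT (A3 XNOR (A1 XNOR A5)) AND NOT (A3 XNOR (A5 NOR A1))
De Morgan's: NOT(OR of terms) = AND of negations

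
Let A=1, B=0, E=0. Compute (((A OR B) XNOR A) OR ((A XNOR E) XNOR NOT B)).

Substituting: (((1 OR 0) XNOR 1) OR ((1 XNOR 0) XNOR NOT 0))
= 1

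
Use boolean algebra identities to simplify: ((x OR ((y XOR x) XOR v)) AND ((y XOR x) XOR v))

By absorption (E AND (E OR v) = E):
= ((y XOR x) XOR v)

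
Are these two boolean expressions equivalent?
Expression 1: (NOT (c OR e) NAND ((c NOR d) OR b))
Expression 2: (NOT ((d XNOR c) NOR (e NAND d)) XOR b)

No. Counterexample: with d=0, b=0, c=0, e=0, Expression 1 = 0 but Expression 2 = 1.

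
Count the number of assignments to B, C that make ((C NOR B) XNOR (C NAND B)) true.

Satisfying assignments: (0,0), (1,1)
Count: 2 out of 4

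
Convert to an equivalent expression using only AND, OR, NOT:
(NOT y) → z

y OR z
(Implication elimination: A → B = NOT A OR B)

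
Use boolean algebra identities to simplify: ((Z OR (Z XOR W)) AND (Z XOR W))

By absorption (E AND (E OR v) = E):
= (Z XOR W)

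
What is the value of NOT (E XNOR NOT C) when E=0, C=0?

Substituting: NOT (0 XNOR NOT 0)
= 1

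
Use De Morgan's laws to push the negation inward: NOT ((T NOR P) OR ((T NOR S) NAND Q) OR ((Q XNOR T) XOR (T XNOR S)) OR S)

NOT (T NOR P) AND NOT ((T NOR S) NAND Q) AND NOT ((Q XNOR T) XOR (T XNOR S)) AND NOT S
De Morgan's: NOT(OR of terms) = AND of negations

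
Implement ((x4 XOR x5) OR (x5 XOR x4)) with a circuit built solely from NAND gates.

((((x4 NAND (x4 NAND x5)) NAND (x5 NAND (x4 NAND x5))) NAND ((x4 NAND (x4 NAND x5)) NAND (x5 NAND (x4 NAND x5)))) NAND (((x5 NAND (x5 NAND x4)) NAND (x4 NAND (x5 NAND x4))) NAND ((x5 NAND (x5 NAND x4)) NAND (x4 NAND (x5 NAND x4)))))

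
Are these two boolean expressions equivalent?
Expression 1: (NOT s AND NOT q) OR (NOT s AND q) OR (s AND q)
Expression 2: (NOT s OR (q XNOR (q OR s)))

Yes, they are equivalent — the two output columns agree on all 4 assignments:
s | q | Expression 1 | Expression 2
-----------------------------------
0 | 0 | 1 | 1
0 | 1 | 1 | 1
1 | 0 | 0 | 0
1 | 1 | 1 | 1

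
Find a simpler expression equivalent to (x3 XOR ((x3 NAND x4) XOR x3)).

By XOR self-cancellation ((E XOR v) XOR v = E):
= (x3 NAND x4)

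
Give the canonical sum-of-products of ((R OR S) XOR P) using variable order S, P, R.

Σm(1, 2, 4, 5) = (NOT S AND NOT P AND R) OR (NOT S AND P AND NOT R) OR (S AND NOT P AND NOT R) OR (S AND NOT P AND R)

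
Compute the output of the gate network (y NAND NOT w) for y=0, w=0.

Substituting: (0 NAND NOT 0)
= 1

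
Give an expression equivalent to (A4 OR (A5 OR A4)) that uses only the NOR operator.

((A4 NOR ((A5 NOR A4) NOR (A5 NOR A4))) NOR (A4 NOR ((A5 NOR A4) NOR (A5 NOR A4))))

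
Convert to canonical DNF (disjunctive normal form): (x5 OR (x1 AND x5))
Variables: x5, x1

(x5 AND NOT x1) OR (x5 AND x1)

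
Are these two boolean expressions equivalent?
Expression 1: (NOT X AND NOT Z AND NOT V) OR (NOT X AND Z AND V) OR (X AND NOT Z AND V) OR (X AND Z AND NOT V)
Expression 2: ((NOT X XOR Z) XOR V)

Yes, they are equivalent — the two output columns agree on all 8 assignments:
X | Z | V | Expression 1 | Expression 2
---------------------------------------
0 | 0 | 0 | 1 | 1
0 | 0 | 1 | 0 | 0
0 | 1 | 0 | 0 | 0
0 | 1 | 1 | 1 | 1
1 | 0 | 0 | 0 | 0
1 | 0 | 1 | 1 | 1
1 | 1 | 0 | 1 | 1
1 | 1 | 1 | 0 | 0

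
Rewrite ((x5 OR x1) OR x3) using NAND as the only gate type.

((((x5 NAND x5) NAND (x1 NAND x1)) NAND ((x5 NAND x5) NAND (x1 NAND x1))) NAND (x3 NAND x3))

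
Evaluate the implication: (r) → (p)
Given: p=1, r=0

Antecedent (r) = 0; consequent (p) = 1.
0 → 1 = 1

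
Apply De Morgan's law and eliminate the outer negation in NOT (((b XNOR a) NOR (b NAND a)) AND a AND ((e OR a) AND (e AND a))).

NOT ((b XNOR a) NOR (b NAND a)) OR NOT a OR NOT ((e OR a) AND (e AND a))
De Morgan's: NOT(AND of terms) = OR of negations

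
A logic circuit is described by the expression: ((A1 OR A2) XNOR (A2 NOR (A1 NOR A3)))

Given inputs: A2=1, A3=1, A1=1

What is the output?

Substituting: ((1 OR 1) XNOR (1 NOR (1 NOR 1)))
= 0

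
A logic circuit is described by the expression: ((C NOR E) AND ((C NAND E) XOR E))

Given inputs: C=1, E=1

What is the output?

Substituting: ((1 NOR 1) AND ((1 NAND 1) XOR 1))
= 0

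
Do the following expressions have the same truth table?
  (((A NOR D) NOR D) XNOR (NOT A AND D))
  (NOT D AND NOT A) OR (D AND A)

Yes, they are equivalent — the two output columns agree on all 4 assignments:
D | A | Expression 1 | Expression 2
-----------------------------------
0 | 0 | 1 | 1
0 | 1 | 0 | 0
1 | 0 | 0 | 0
1 | 1 | 1 | 1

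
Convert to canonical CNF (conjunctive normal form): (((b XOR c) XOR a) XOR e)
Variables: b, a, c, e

(b OR a OR c OR e) AND (b OR a OR NOT c OR NOT e) AND (b OR NOT a OR c OR NOT e) AND (b OR NOT a OR NOT c OR e) AND (NOT b OR a OR c OR NOT e) AND (NOT b OR a OR NOT c OR e) AND (NOT b OR NOT a OR c OR e) AND (NOT b OR NOT a OR NOT c OR NOT e)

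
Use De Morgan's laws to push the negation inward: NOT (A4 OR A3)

NOT A4 AND NOT A3
De Morgan's: NOT(OR of terms) = AND of negations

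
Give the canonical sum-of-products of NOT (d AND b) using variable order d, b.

Σm(0, 1, 2) = (NOT d AND NOT b) OR (NOT d AND b) OR (d AND NOT b)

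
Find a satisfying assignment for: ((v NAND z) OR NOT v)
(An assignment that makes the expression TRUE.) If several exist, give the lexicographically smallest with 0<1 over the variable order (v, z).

v=0, z=0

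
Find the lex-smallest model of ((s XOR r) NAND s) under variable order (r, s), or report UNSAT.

r=0, s=0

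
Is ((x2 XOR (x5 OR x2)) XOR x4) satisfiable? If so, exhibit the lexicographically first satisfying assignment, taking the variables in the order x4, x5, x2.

x4=0, x5=1, x2=0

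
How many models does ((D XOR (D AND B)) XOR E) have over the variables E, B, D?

Satisfying assignments: (0,0,1), (1,0,0), (1,1,0), (1,1,1)
Count: 4 out of 8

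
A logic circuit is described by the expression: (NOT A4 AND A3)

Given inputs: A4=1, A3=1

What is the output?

Substituting: (NOT 1 AND 1)
= 0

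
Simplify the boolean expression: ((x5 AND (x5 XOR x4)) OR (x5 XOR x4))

By absorption (E OR (E AND v) = E):
= (x5 XOR x4)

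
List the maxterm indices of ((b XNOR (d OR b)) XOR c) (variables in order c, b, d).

ΠM(1, 4, 6, 7) = (c OR b OR NOT d) AND (NOT c OR b OR d) AND (NOT c OR NOT b OR d) AND (NOT c OR NOT b OR NOT d)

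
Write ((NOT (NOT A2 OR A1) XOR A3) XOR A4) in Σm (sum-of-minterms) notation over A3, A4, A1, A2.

Σm(1, 4, 6, 7, 8, 10, 11, 13) = (NOT A3 AND NOT A4 AND NOT A1 AND A2) OR (NOT A3 AND A4 AND NOT A1 AND NOT A2) OR (NOT A3 AND A4 AND A1 AND NOT A2) OR (NOT A3 AND A4 AND A1 AND A2) OR (A3 AND NOT A4 AND NOT A1 AND NOT A2) OR (A3 AND NOT A4 AND A1 AND NOT A2) OR (A3 AND NOT A4 AND A1 AND A2) OR (A3 AND A4 AND NOT A1 AND A2)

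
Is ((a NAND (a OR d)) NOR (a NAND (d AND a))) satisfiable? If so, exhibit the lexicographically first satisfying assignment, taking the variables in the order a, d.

a=1, d=1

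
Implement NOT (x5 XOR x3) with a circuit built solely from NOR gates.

(((((x5 NOR x3) NOR (x5 NOR x3)) NOR ((x5 NOR x3) NOR (x5 NOR x3))) NOR ((((x5 NOR x5) NOR (x3 NOR x3)) NOR ((x5 NOR x5) NOR (x3 NOR x3))) NOR (((x5 NOR x5) NOR (x3 NOR x3)) NOR ((x5 NOR x5) NOR (x3 NOR x3))))) NOR ((((x5 NOR x3) NOR (x5 NOR x3)) NOR ((x5 NOR x3) NOR (x5 NOR x3))) NOR ((((x5 NOR x5) NOR (x3 NOR x3)) NOR ((x5 NOR x5) NOR (x3 NOR x3))) NOR (((x5 NOR x5) NOR (x3 NOR x3)) NOR ((x5 NOR x5) NOR (x3 NOR x3))))))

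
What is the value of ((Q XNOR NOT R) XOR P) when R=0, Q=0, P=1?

Substituting: ((0 XNOR NOT 0) XOR 1)
= 1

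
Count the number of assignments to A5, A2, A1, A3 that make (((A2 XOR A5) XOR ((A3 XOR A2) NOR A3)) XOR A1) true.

Satisfying assignments: (0,0,0,0), (0,0,1,1), (0,1,0,0), (0,1,0,1), (1,0,0,1), (1,0,1,0), (1,1,1,0), (1,1,1,1)
Count: 8 out of 16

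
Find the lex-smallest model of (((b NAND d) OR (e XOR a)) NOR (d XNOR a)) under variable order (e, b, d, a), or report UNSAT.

e=0, b=1, d=1, a=0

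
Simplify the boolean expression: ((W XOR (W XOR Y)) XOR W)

By XOR self-cancellation ((E XOR v) XOR v = E):
= (W XOR Y)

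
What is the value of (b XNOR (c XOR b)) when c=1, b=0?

Substituting: (0 XNOR (1 XOR 0))
= 0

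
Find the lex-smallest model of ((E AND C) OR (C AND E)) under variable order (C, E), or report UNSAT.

C=1, E=1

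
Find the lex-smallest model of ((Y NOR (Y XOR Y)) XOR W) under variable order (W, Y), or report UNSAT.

W=0, Y=0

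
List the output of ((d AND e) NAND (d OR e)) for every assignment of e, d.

e | d | Output
--------------
0 | 0 | 1
0 | 1 | 1
1 | 0 | 1
1 | 1 | 0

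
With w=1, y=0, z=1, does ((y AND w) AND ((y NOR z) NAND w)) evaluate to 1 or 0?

Substituting: ((0 AND 1) AND ((0 NOR 1) NAND 1))
= 0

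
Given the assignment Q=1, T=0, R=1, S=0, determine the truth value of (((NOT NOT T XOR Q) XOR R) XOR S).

Substituting: (((NOT NOT 0 XOR 1) XOR 1) XOR 0)
= 0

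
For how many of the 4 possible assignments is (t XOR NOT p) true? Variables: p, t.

Satisfying assignments: (0,0), (1,1)
Count: 2 out of 4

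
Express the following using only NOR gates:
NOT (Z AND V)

(((Z NOR Z) NOR (V NOR V)) NOR ((Z NOR Z) NOR (V NOR V)))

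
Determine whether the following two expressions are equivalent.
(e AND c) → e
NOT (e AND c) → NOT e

No, Inverse is not equivalent to original (counterexample: c=0, e=1)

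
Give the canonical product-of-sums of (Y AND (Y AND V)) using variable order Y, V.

ΠM(0, 1, 2) = (Y OR V) AND (Y OR NOT V) AND (NOT Y OR V)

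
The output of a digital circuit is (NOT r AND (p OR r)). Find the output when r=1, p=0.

Substituting: (NOT 1 AND (0 OR 1))
= 0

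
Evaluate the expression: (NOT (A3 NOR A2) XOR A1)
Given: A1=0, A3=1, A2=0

Substituting: (NOT (1 NOR 0) XOR 0)
= 1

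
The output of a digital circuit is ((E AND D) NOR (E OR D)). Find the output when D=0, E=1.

Substituting: ((1 AND 0) NOR (1 OR 0))
= 0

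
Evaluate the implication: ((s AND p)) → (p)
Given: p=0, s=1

Antecedent ((s AND p)) = 0; consequent (p) = 0.
0 → 0 = 1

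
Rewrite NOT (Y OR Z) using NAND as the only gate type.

(((Y NAND Y) NAND (Z NAND Z)) NAND ((Y NAND Y) NAND (Z NAND Z)))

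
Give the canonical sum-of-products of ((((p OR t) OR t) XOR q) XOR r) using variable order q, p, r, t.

Σm(1, 2, 4, 5, 8, 11, 14, 15) = (NOT q AND NOT p AND NOT r AND t) OR (NOT q AND NOT p AND r AND NOT t) OR (NOT q AND p AND NOT r AND NOT t) OR (NOT q AND p AND NOT r AND t) OR (q AND NOT p AND NOT r AND NOT t) OR (q AND NOT p AND r AND t) OR (q AND p AND r AND NOT t) OR (q AND p AND r AND t)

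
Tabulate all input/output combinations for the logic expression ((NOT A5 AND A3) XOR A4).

A3 | A5 | A4 | Output
---------------------
0 | 0 | 0 | 0
0 | 0 | 1 | 1
0 | 1 | 0 | 0
0 | 1 | 1 | 1
1 | 0 | 0 | 1
1 | 0 | 1 | 0
1 | 1 | 0 | 0
1 | 1 | 1 | 1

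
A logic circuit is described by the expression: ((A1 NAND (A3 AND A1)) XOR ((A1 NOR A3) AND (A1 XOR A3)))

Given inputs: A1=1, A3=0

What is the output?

Substituting: ((1 NAND (0 AND 1)) XOR ((1 NOR 0) AND (1 XOR 0)))
= 1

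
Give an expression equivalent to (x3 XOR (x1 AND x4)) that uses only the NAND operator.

((x3 NAND (x3 NAND ((x1 NAND x4) NAND (x1 NAND x4)))) NAND (((x1 NAND x4) NAND (x1 NAND x4)) NAND (x3 NAND ((x1 NAND x4) NAND (x1 NAND x4)))))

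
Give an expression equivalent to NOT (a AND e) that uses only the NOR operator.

(((a NOR a) NOR (e NOR e)) NOR ((a NOR a) NOR (e NOR e)))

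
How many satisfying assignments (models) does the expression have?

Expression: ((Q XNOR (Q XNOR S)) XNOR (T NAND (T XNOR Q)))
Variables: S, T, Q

Satisfying assignments: (0,1,1), (1,0,0), (1,0,1), (1,1,0)
Count: 4 out of 8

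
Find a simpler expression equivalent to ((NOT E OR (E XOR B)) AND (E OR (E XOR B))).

By distribution ((E OR v) AND (E OR NOT v) = E):
= (E XOR B)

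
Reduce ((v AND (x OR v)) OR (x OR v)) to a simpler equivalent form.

By absorption (E OR (E AND v) = E):
= (x OR v)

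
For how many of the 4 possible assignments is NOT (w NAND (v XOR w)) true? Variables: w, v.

Satisfying assignments: (1,0)
Count: 1 out of 4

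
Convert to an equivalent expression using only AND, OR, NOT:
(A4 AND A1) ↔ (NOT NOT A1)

((A4 AND A1) AND (NOT NOT A1)) OR (NOT (A4 AND A1) AND NOT A1)
(Biconditional = both true or both false)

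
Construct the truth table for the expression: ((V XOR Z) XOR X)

X | V | Z | Output
------------------
0 | 0 | 0 | 0
0 | 0 | 1 | 1
0 | 1 | 0 | 1
0 | 1 | 1 | 0
1 | 0 | 0 | 1
1 | 0 | 1 | 0
1 | 1 | 0 | 0
1 | 1 | 1 | 1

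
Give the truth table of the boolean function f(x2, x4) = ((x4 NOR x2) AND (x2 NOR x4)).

x2 | x4 | Output
----------------
0 | 0 | 1
0 | 1 | 0
1 | 0 | 0
1 | 1 | 0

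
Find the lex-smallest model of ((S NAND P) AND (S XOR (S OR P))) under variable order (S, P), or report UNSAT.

S=0, P=1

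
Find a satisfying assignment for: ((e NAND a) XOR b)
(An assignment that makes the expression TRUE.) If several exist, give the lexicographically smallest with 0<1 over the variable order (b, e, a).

b=0, e=0, a=0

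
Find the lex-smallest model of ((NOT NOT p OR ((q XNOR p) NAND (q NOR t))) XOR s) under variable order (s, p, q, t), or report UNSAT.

s=0, p=0, q=0, t=1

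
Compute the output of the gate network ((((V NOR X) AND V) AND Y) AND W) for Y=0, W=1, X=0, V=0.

Substituting: ((((0 NOR 0) AND 0) AND 0) AND 1)
= 0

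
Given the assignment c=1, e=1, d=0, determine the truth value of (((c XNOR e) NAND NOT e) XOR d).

Substituting: (((1 XNOR 1) NAND NOT 1) XOR 0)
= 1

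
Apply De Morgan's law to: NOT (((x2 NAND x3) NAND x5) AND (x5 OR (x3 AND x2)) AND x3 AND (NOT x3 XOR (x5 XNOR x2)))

NOT ((x2 NAND x3) NAND x5) OR NOT (x5 OR (x3 AND x2)) OR NOT x3 OR NOT (NOT x3 XOR (x5 XNOR x2))
De Morgan's: NOT(AND of terms) = OR of negations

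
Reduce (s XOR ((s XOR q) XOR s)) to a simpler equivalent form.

By XOR self-cancellation ((E XOR v) XOR v = E):
= (s XOR q)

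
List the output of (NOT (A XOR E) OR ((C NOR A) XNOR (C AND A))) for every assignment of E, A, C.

E | A | C | Output
------------------
0 | 0 | 0 | 1
0 | 0 | 1 | 1
0 | 1 | 0 | 1
0 | 1 | 1 | 0
1 | 0 | 0 | 0
1 | 0 | 1 | 1
1 | 1 | 0 | 1
1 | 1 | 1 | 1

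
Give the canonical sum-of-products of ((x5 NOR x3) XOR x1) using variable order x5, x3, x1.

Σm(0, 3, 5, 7) = (NOT x5 AND NOT x3 AND NOT x1) OR (NOT x5 AND x3 AND x1) OR (x5 AND NOT x3 AND x1) OR (x5 AND x3 AND x1)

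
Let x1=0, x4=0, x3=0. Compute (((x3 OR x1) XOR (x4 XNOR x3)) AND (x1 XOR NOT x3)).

Substituting: (((0 OR 0) XOR (0 XNOR 0)) AND (0 XOR NOT 0))
= 1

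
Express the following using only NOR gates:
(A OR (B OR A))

((A NOR ((B NOR A) NOR (B NOR A))) NOR (A NOR ((B NOR A) NOR (B NOR A))))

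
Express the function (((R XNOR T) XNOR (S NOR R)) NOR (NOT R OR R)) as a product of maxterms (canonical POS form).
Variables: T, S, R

ΠM(0, 1, 2, 3, 4, 5, 6, 7) = (T OR S OR R) AND (T OR S OR NOT R) AND (T OR NOT S OR R) AND (T OR NOT S OR NOT R) AND (NOT T OR S OR R) AND (NOT T OR S OR NOT R) AND (NOT T OR NOT S OR R) AND (NOT T OR NOT S OR NOT R)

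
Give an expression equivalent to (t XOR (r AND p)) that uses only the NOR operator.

((((t NOR ((r NOR r) NOR (p NOR p))) NOR (t NOR ((r NOR r) NOR (p NOR p)))) NOR ((t NOR ((r NOR r) NOR (p NOR p))) NOR (t NOR ((r NOR r) NOR (p NOR p))))) NOR ((((t NOR t) NOR (((r NOR r) NOR (p NOR p)) NOR ((r NOR r) NOR (p NOR p)))) NOR ((t NOR t) NOR (((r NOR r) NOR (p NOR p)) NOR ((r NOR r) NOR (p NOR p))))) NOR (((t NOR t) NOR (((r NOR r) NOR (p NOR p)) NOR ((r NOR r) NOR (p NOR p)))) NOR ((t NOR t) NOR (((r NOR r) NOR (p NOR p)) NOR ((r NOR r) NOR (p NOR p)))))))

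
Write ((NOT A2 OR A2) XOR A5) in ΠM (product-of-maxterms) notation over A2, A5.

ΠM(1, 3) = (A2 OR NOT A5) AND (NOT A2 OR NOT A5)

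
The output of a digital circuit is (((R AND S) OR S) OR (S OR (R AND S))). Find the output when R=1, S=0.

Substituting: (((1 AND 0) OR 0) OR (0 OR (1 AND 0)))
= 0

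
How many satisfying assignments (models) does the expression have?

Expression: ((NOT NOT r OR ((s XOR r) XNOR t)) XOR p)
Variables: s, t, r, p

Satisfying assignments: (0,0,0,0), (0,0,1,0), (0,1,0,1), (0,1,1,0), (1,0,0,1), (1,0,1,0), (1,1,0,0), (1,1,1,0)
Count: 8 out of 16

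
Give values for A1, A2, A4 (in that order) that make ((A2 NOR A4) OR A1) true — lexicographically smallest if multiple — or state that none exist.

A1=0, A2=0, A4=0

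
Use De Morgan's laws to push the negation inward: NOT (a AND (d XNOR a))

NOT a OR NOT (d XNOR a)
De Morgan's: NOT(AND of terms) = OR of negations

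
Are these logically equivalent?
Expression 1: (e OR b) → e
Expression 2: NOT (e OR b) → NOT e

No, Inverse is not equivalent to original (counterexample: e=0, b=1)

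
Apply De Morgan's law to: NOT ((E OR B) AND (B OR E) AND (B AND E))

NOT (E OR B) OR NOT (B OR E) OR NOT (B AND E)
De Morgan's: NOT(AND of terms) = OR of negations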